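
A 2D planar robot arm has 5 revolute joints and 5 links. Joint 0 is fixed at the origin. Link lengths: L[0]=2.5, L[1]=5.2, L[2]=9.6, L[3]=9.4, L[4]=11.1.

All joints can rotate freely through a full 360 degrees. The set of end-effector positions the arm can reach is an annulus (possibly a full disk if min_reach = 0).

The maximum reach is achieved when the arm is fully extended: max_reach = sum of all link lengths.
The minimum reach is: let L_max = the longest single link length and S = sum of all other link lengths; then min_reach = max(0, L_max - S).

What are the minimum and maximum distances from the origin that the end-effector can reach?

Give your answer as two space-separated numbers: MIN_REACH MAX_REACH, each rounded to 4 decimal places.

Answer: 0.0000 37.8000

Derivation:
Link lengths: [2.5, 5.2, 9.6, 9.4, 11.1]
max_reach = 2.5 + 5.2 + 9.6 + 9.4 + 11.1 = 37.8
L_max = max([2.5, 5.2, 9.6, 9.4, 11.1]) = 11.1
S (sum of others) = 37.8 - 11.1 = 26.7
min_reach = max(0, 11.1 - 26.7) = max(0, -15.6) = 0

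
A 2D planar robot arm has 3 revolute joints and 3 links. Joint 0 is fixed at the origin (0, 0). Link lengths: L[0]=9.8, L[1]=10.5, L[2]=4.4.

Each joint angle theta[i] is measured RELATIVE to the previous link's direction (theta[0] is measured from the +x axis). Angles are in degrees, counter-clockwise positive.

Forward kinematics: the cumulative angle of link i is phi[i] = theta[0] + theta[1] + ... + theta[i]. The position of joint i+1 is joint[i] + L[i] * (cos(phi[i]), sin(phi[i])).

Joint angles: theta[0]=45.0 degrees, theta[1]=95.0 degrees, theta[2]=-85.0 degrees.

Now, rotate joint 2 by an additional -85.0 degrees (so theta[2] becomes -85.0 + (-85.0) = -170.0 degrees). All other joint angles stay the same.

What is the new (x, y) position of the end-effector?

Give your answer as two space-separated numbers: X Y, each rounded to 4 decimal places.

Answer: 2.6967 11.4789

Derivation:
joint[0] = (0.0000, 0.0000)  (base)
link 0: phi[0] = 45 = 45 deg
  cos(45 deg) = 0.7071, sin(45 deg) = 0.7071
  joint[1] = (0.0000, 0.0000) + 9.8 * (0.7071, 0.7071) = (0.0000 + 6.9296, 0.0000 + 6.9296) = (6.9296, 6.9296)
link 1: phi[1] = 45 + 95 = 140 deg
  cos(140 deg) = -0.7660, sin(140 deg) = 0.6428
  joint[2] = (6.9296, 6.9296) + 10.5 * (-0.7660, 0.6428) = (6.9296 + -8.0435, 6.9296 + 6.7493) = (-1.1138, 13.6789)
link 2: phi[2] = 45 + 95 + -170 = -30 deg
  cos(-30 deg) = 0.8660, sin(-30 deg) = -0.5000
  joint[3] = (-1.1138, 13.6789) + 4.4 * (0.8660, -0.5000) = (-1.1138 + 3.8105, 13.6789 + -2.2000) = (2.6967, 11.4789)
End effector: (2.6967, 11.4789)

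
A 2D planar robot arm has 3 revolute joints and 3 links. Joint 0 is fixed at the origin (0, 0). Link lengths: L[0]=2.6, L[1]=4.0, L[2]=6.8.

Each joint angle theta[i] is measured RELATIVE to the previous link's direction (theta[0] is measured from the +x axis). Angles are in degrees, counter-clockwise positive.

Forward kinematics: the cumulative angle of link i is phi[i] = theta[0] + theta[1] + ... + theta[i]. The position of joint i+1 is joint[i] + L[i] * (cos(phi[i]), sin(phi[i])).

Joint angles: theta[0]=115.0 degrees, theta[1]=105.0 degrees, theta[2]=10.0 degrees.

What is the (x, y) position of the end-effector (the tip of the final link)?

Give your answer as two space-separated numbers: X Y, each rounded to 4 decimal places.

Answer: -8.5339 -5.4239

Derivation:
joint[0] = (0.0000, 0.0000)  (base)
link 0: phi[0] = 115 = 115 deg
  cos(115 deg) = -0.4226, sin(115 deg) = 0.9063
  joint[1] = (0.0000, 0.0000) + 2.6 * (-0.4226, 0.9063) = (0.0000 + -1.0988, 0.0000 + 2.3564) = (-1.0988, 2.3564)
link 1: phi[1] = 115 + 105 = 220 deg
  cos(220 deg) = -0.7660, sin(220 deg) = -0.6428
  joint[2] = (-1.0988, 2.3564) + 4 * (-0.7660, -0.6428) = (-1.0988 + -3.0642, 2.3564 + -2.5712) = (-4.1630, -0.2148)
link 2: phi[2] = 115 + 105 + 10 = 230 deg
  cos(230 deg) = -0.6428, sin(230 deg) = -0.7660
  joint[3] = (-4.1630, -0.2148) + 6.8 * (-0.6428, -0.7660) = (-4.1630 + -4.3710, -0.2148 + -5.2091) = (-8.5339, -5.4239)
End effector: (-8.5339, -5.4239)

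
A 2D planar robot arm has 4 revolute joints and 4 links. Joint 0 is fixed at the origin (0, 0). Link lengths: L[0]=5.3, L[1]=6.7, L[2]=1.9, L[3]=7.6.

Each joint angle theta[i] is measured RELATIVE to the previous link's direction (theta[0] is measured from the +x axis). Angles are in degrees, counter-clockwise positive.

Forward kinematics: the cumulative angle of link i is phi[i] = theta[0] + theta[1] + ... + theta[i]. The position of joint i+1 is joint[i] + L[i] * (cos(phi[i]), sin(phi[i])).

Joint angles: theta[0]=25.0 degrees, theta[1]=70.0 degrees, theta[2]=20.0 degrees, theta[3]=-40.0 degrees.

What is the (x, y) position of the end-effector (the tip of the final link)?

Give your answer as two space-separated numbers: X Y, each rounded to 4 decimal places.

joint[0] = (0.0000, 0.0000)  (base)
link 0: phi[0] = 25 = 25 deg
  cos(25 deg) = 0.9063, sin(25 deg) = 0.4226
  joint[1] = (0.0000, 0.0000) + 5.3 * (0.9063, 0.4226) = (0.0000 + 4.8034, 0.0000 + 2.2399) = (4.8034, 2.2399)
link 1: phi[1] = 25 + 70 = 95 deg
  cos(95 deg) = -0.0872, sin(95 deg) = 0.9962
  joint[2] = (4.8034, 2.2399) + 6.7 * (-0.0872, 0.9962) = (4.8034 + -0.5839, 2.2399 + 6.6745) = (4.2195, 8.9144)
link 2: phi[2] = 25 + 70 + 20 = 115 deg
  cos(115 deg) = -0.4226, sin(115 deg) = 0.9063
  joint[3] = (4.2195, 8.9144) + 1.9 * (-0.4226, 0.9063) = (4.2195 + -0.8030, 8.9144 + 1.7220) = (3.4165, 10.6364)
link 3: phi[3] = 25 + 70 + 20 + -40 = 75 deg
  cos(75 deg) = 0.2588, sin(75 deg) = 0.9659
  joint[4] = (3.4165, 10.6364) + 7.6 * (0.2588, 0.9659) = (3.4165 + 1.9670, 10.6364 + 7.3410) = (5.3835, 17.9774)
End effector: (5.3835, 17.9774)

Answer: 5.3835 17.9774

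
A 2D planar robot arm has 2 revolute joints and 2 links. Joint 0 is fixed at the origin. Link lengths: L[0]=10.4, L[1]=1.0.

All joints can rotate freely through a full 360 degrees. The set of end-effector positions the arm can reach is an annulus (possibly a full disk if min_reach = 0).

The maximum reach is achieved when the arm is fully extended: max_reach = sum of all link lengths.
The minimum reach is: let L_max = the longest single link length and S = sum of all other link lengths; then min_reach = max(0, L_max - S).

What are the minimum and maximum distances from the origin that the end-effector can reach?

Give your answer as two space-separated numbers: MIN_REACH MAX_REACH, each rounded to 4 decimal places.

Link lengths: [10.4, 1.0]
max_reach = 10.4 + 1 = 11.4
L_max = max([10.4, 1.0]) = 10.4
S (sum of others) = 11.4 - 10.4 = 1
min_reach = max(0, 10.4 - 1) = max(0, 9.4) = 9.4

Answer: 9.4000 11.4000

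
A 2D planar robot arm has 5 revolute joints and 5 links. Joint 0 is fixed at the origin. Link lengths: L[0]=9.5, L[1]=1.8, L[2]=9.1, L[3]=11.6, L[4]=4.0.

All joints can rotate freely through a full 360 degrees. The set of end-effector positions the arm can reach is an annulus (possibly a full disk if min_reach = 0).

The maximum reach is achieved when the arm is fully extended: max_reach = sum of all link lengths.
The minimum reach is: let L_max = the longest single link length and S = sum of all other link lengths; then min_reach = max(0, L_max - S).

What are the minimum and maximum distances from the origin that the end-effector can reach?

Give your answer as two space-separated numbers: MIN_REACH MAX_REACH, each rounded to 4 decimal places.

Answer: 0.0000 36.0000

Derivation:
Link lengths: [9.5, 1.8, 9.1, 11.6, 4.0]
max_reach = 9.5 + 1.8 + 9.1 + 11.6 + 4 = 36
L_max = max([9.5, 1.8, 9.1, 11.6, 4.0]) = 11.6
S (sum of others) = 36 - 11.6 = 24.4
min_reach = max(0, 11.6 - 24.4) = max(0, -12.8) = 0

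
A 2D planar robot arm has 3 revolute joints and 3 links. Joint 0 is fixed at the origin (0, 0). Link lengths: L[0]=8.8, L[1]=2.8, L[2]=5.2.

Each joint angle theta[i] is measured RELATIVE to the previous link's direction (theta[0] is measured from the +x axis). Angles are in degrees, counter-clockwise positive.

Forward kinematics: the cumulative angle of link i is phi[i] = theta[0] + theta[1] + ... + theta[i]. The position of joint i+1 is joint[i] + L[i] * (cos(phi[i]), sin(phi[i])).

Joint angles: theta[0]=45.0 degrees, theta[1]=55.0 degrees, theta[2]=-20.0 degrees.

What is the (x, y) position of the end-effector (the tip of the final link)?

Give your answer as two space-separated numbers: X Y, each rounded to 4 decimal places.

Answer: 6.6393 14.1010

Derivation:
joint[0] = (0.0000, 0.0000)  (base)
link 0: phi[0] = 45 = 45 deg
  cos(45 deg) = 0.7071, sin(45 deg) = 0.7071
  joint[1] = (0.0000, 0.0000) + 8.8 * (0.7071, 0.7071) = (0.0000 + 6.2225, 0.0000 + 6.2225) = (6.2225, 6.2225)
link 1: phi[1] = 45 + 55 = 100 deg
  cos(100 deg) = -0.1736, sin(100 deg) = 0.9848
  joint[2] = (6.2225, 6.2225) + 2.8 * (-0.1736, 0.9848) = (6.2225 + -0.4862, 6.2225 + 2.7575) = (5.7363, 8.9800)
link 2: phi[2] = 45 + 55 + -20 = 80 deg
  cos(80 deg) = 0.1736, sin(80 deg) = 0.9848
  joint[3] = (5.7363, 8.9800) + 5.2 * (0.1736, 0.9848) = (5.7363 + 0.9030, 8.9800 + 5.1210) = (6.6393, 14.1010)
End effector: (6.6393, 14.1010)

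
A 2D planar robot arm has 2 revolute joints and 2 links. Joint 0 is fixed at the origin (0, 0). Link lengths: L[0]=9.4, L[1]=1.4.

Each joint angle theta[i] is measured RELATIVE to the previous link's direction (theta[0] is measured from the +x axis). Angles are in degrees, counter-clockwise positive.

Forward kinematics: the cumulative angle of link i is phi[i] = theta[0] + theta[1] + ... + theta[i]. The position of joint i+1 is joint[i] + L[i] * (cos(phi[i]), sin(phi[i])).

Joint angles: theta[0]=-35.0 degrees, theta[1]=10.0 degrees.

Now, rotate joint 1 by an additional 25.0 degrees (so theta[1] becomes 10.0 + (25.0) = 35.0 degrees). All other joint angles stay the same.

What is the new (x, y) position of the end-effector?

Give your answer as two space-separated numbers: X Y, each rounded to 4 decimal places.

joint[0] = (0.0000, 0.0000)  (base)
link 0: phi[0] = -35 = -35 deg
  cos(-35 deg) = 0.8192, sin(-35 deg) = -0.5736
  joint[1] = (0.0000, 0.0000) + 9.4 * (0.8192, -0.5736) = (0.0000 + 7.7000, 0.0000 + -5.3916) = (7.7000, -5.3916)
link 1: phi[1] = -35 + 35 = 0 deg
  cos(0 deg) = 1.0000, sin(0 deg) = 0.0000
  joint[2] = (7.7000, -5.3916) + 1.4 * (1.0000, 0.0000) = (7.7000 + 1.4000, -5.3916 + 0.0000) = (9.1000, -5.3916)
End effector: (9.1000, -5.3916)

Answer: 9.1000 -5.3916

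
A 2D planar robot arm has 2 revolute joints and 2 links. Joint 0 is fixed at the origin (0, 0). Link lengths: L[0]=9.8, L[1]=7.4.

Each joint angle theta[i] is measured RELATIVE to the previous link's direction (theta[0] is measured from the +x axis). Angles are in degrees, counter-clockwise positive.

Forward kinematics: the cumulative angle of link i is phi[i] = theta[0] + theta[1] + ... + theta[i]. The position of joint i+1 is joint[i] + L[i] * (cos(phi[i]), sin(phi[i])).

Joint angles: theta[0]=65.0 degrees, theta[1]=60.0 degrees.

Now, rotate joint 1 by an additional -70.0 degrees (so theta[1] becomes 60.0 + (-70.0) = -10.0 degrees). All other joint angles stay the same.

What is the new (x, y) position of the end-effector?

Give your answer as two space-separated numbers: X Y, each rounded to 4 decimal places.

joint[0] = (0.0000, 0.0000)  (base)
link 0: phi[0] = 65 = 65 deg
  cos(65 deg) = 0.4226, sin(65 deg) = 0.9063
  joint[1] = (0.0000, 0.0000) + 9.8 * (0.4226, 0.9063) = (0.0000 + 4.1417, 0.0000 + 8.8818) = (4.1417, 8.8818)
link 1: phi[1] = 65 + -10 = 55 deg
  cos(55 deg) = 0.5736, sin(55 deg) = 0.8192
  joint[2] = (4.1417, 8.8818) + 7.4 * (0.5736, 0.8192) = (4.1417 + 4.2445, 8.8818 + 6.0617) = (8.3861, 14.9435)
End effector: (8.3861, 14.9435)

Answer: 8.3861 14.9435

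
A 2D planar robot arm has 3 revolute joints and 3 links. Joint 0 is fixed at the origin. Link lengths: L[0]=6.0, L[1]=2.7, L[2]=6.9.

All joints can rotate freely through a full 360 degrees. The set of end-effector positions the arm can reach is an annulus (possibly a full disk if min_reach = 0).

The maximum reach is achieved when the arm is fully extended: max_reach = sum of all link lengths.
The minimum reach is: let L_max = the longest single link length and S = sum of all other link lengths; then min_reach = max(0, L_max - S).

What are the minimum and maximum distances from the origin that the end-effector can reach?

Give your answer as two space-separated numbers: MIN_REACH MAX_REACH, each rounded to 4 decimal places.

Link lengths: [6.0, 2.7, 6.9]
max_reach = 6 + 2.7 + 6.9 = 15.6
L_max = max([6.0, 2.7, 6.9]) = 6.9
S (sum of others) = 15.6 - 6.9 = 8.7
min_reach = max(0, 6.9 - 8.7) = max(0, -1.8) = 0

Answer: 0.0000 15.6000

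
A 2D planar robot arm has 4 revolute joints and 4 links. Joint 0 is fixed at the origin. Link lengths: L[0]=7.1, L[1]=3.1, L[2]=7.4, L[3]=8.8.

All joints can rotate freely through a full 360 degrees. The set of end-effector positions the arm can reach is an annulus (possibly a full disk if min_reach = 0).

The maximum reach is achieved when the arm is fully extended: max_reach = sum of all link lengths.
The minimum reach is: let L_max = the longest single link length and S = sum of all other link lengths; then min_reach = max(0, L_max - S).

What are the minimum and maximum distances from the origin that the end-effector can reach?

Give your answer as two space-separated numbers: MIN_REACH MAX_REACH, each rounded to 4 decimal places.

Answer: 0.0000 26.4000

Derivation:
Link lengths: [7.1, 3.1, 7.4, 8.8]
max_reach = 7.1 + 3.1 + 7.4 + 8.8 = 26.4
L_max = max([7.1, 3.1, 7.4, 8.8]) = 8.8
S (sum of others) = 26.4 - 8.8 = 17.6
min_reach = max(0, 8.8 - 17.6) = max(0, -8.8) = 0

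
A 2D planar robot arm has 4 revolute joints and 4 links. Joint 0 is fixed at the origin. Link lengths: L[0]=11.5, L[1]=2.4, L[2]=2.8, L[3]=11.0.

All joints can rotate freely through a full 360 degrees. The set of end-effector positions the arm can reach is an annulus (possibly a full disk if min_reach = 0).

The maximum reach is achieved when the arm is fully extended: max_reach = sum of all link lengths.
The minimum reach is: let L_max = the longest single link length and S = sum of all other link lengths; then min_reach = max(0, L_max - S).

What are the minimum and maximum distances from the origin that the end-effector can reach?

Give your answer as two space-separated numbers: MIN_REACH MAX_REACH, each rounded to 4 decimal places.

Answer: 0.0000 27.7000

Derivation:
Link lengths: [11.5, 2.4, 2.8, 11.0]
max_reach = 11.5 + 2.4 + 2.8 + 11 = 27.7
L_max = max([11.5, 2.4, 2.8, 11.0]) = 11.5
S (sum of others) = 27.7 - 11.5 = 16.2
min_reach = max(0, 11.5 - 16.2) = max(0, -4.7) = 0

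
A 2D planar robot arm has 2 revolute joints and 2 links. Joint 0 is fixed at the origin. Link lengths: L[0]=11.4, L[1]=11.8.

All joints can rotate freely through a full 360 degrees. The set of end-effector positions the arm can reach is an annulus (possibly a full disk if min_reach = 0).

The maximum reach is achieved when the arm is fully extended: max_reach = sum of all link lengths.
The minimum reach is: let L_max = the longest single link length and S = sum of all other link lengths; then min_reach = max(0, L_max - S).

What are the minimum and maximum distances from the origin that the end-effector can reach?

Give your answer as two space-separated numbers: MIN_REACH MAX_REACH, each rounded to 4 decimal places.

Link lengths: [11.4, 11.8]
max_reach = 11.4 + 11.8 = 23.2
L_max = max([11.4, 11.8]) = 11.8
S (sum of others) = 23.2 - 11.8 = 11.4
min_reach = max(0, 11.8 - 11.4) = max(0, 0.4) = 0.4

Answer: 0.4000 23.2000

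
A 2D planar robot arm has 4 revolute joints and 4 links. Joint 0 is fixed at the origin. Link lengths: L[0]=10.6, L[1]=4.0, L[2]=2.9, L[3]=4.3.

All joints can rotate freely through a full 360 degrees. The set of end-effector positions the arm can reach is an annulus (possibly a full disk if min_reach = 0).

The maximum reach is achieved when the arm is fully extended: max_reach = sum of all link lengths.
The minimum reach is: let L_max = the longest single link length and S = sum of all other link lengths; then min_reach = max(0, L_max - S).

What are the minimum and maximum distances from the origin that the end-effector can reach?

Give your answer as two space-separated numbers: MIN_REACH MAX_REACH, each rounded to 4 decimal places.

Answer: 0.0000 21.8000

Derivation:
Link lengths: [10.6, 4.0, 2.9, 4.3]
max_reach = 10.6 + 4 + 2.9 + 4.3 = 21.8
L_max = max([10.6, 4.0, 2.9, 4.3]) = 10.6
S (sum of others) = 21.8 - 10.6 = 11.2
min_reach = max(0, 10.6 - 11.2) = max(0, -0.6) = 0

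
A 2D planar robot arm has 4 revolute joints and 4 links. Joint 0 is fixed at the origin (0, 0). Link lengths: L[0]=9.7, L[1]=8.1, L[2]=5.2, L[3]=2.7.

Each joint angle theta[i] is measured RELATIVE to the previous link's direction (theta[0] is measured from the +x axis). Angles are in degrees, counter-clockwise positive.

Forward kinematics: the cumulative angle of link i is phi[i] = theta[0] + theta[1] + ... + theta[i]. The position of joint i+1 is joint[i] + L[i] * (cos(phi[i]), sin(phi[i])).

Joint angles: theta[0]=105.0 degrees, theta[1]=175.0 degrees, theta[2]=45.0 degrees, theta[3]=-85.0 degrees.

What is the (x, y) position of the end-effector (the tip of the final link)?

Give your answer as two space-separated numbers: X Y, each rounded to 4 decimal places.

joint[0] = (0.0000, 0.0000)  (base)
link 0: phi[0] = 105 = 105 deg
  cos(105 deg) = -0.2588, sin(105 deg) = 0.9659
  joint[1] = (0.0000, 0.0000) + 9.7 * (-0.2588, 0.9659) = (0.0000 + -2.5105, 0.0000 + 9.3695) = (-2.5105, 9.3695)
link 1: phi[1] = 105 + 175 = 280 deg
  cos(280 deg) = 0.1736, sin(280 deg) = -0.9848
  joint[2] = (-2.5105, 9.3695) + 8.1 * (0.1736, -0.9848) = (-2.5105 + 1.4066, 9.3695 + -7.9769) = (-1.1040, 1.3925)
link 2: phi[2] = 105 + 175 + 45 = 325 deg
  cos(325 deg) = 0.8192, sin(325 deg) = -0.5736
  joint[3] = (-1.1040, 1.3925) + 5.2 * (0.8192, -0.5736) = (-1.1040 + 4.2596, 1.3925 + -2.9826) = (3.1556, -1.5901)
link 3: phi[3] = 105 + 175 + 45 + -85 = 240 deg
  cos(240 deg) = -0.5000, sin(240 deg) = -0.8660
  joint[4] = (3.1556, -1.5901) + 2.7 * (-0.5000, -0.8660) = (3.1556 + -1.3500, -1.5901 + -2.3383) = (1.8056, -3.9283)
End effector: (1.8056, -3.9283)

Answer: 1.8056 -3.9283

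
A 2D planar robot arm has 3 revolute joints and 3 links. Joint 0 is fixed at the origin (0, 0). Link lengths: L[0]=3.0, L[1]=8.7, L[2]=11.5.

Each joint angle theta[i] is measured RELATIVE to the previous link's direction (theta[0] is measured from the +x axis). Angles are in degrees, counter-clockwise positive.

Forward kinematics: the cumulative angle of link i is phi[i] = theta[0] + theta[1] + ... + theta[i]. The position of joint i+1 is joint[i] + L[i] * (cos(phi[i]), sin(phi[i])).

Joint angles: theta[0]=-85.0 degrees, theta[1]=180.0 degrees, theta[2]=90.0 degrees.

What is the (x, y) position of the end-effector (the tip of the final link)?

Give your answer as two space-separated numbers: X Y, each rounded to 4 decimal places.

Answer: -11.9530 4.6760

Derivation:
joint[0] = (0.0000, 0.0000)  (base)
link 0: phi[0] = -85 = -85 deg
  cos(-85 deg) = 0.0872, sin(-85 deg) = -0.9962
  joint[1] = (0.0000, 0.0000) + 3 * (0.0872, -0.9962) = (0.0000 + 0.2615, 0.0000 + -2.9886) = (0.2615, -2.9886)
link 1: phi[1] = -85 + 180 = 95 deg
  cos(95 deg) = -0.0872, sin(95 deg) = 0.9962
  joint[2] = (0.2615, -2.9886) + 8.7 * (-0.0872, 0.9962) = (0.2615 + -0.7583, -2.9886 + 8.6669) = (-0.4968, 5.6783)
link 2: phi[2] = -85 + 180 + 90 = 185 deg
  cos(185 deg) = -0.9962, sin(185 deg) = -0.0872
  joint[3] = (-0.4968, 5.6783) + 11.5 * (-0.9962, -0.0872) = (-0.4968 + -11.4562, 5.6783 + -1.0023) = (-11.9530, 4.6760)
End effector: (-11.9530, 4.6760)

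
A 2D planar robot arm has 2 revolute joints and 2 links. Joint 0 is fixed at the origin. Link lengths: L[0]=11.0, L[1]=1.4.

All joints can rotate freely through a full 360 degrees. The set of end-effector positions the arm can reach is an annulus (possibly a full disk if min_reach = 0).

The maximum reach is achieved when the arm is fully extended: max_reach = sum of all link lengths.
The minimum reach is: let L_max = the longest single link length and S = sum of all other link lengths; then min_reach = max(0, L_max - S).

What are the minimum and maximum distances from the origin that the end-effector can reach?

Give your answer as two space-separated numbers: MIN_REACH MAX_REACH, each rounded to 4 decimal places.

Link lengths: [11.0, 1.4]
max_reach = 11 + 1.4 = 12.4
L_max = max([11.0, 1.4]) = 11
S (sum of others) = 12.4 - 11 = 1.4
min_reach = max(0, 11 - 1.4) = max(0, 9.6) = 9.6

Answer: 9.6000 12.4000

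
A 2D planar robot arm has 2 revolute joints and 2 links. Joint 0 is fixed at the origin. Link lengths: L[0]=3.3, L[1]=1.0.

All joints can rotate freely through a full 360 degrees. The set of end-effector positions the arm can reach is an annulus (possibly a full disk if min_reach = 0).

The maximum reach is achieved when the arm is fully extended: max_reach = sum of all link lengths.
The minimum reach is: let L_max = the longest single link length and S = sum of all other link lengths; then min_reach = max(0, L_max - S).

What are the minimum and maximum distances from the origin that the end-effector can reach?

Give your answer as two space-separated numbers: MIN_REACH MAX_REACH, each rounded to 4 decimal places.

Answer: 2.3000 4.3000

Derivation:
Link lengths: [3.3, 1.0]
max_reach = 3.3 + 1 = 4.3
L_max = max([3.3, 1.0]) = 3.3
S (sum of others) = 4.3 - 3.3 = 1
min_reach = max(0, 3.3 - 1) = max(0, 2.3) = 2.3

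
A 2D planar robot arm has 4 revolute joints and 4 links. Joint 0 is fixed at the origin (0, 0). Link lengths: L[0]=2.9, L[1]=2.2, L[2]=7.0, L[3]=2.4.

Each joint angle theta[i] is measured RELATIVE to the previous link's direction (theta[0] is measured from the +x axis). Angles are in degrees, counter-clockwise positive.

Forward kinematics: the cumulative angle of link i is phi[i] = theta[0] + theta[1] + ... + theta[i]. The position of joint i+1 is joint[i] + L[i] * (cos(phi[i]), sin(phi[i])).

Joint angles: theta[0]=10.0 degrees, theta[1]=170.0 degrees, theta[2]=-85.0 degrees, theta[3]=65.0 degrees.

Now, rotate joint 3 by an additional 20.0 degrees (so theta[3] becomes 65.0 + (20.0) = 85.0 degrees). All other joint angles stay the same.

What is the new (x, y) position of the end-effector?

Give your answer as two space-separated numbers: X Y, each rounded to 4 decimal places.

Answer: -2.3541 7.4769

Derivation:
joint[0] = (0.0000, 0.0000)  (base)
link 0: phi[0] = 10 = 10 deg
  cos(10 deg) = 0.9848, sin(10 deg) = 0.1736
  joint[1] = (0.0000, 0.0000) + 2.9 * (0.9848, 0.1736) = (0.0000 + 2.8559, 0.0000 + 0.5036) = (2.8559, 0.5036)
link 1: phi[1] = 10 + 170 = 180 deg
  cos(180 deg) = -1.0000, sin(180 deg) = 0.0000
  joint[2] = (2.8559, 0.5036) + 2.2 * (-1.0000, 0.0000) = (2.8559 + -2.2000, 0.5036 + 0.0000) = (0.6559, 0.5036)
link 2: phi[2] = 10 + 170 + -85 = 95 deg
  cos(95 deg) = -0.0872, sin(95 deg) = 0.9962
  joint[3] = (0.6559, 0.5036) + 7 * (-0.0872, 0.9962) = (0.6559 + -0.6101, 0.5036 + 6.9734) = (0.0459, 7.4769)
link 3: phi[3] = 10 + 170 + -85 + 85 = 180 deg
  cos(180 deg) = -1.0000, sin(180 deg) = 0.0000
  joint[4] = (0.0459, 7.4769) + 2.4 * (-1.0000, 0.0000) = (0.0459 + -2.4000, 7.4769 + 0.0000) = (-2.3541, 7.4769)
End effector: (-2.3541, 7.4769)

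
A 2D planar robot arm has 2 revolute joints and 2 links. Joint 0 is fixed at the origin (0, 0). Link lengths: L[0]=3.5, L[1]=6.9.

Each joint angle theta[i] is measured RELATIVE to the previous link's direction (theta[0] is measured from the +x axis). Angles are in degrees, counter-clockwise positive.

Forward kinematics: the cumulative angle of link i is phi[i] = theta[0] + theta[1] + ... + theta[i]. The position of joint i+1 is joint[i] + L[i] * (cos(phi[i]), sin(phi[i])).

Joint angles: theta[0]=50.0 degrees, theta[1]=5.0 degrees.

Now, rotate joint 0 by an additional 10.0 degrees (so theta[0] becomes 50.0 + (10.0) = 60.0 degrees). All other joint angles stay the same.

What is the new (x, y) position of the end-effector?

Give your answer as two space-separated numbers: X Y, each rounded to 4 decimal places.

Answer: 4.6661 9.2846

Derivation:
joint[0] = (0.0000, 0.0000)  (base)
link 0: phi[0] = 60 = 60 deg
  cos(60 deg) = 0.5000, sin(60 deg) = 0.8660
  joint[1] = (0.0000, 0.0000) + 3.5 * (0.5000, 0.8660) = (0.0000 + 1.7500, 0.0000 + 3.0311) = (1.7500, 3.0311)
link 1: phi[1] = 60 + 5 = 65 deg
  cos(65 deg) = 0.4226, sin(65 deg) = 0.9063
  joint[2] = (1.7500, 3.0311) + 6.9 * (0.4226, 0.9063) = (1.7500 + 2.9161, 3.0311 + 6.2535) = (4.6661, 9.2846)
End effector: (4.6661, 9.2846)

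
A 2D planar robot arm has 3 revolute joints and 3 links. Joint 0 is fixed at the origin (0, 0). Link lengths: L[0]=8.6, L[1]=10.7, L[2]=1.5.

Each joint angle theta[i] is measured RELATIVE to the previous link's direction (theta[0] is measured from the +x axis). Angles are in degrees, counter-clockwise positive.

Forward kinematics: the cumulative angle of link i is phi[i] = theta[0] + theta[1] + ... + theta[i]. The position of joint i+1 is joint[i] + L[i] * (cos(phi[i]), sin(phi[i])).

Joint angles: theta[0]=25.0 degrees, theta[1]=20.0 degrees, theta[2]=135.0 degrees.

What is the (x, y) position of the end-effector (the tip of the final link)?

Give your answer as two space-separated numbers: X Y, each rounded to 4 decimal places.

Answer: 13.8603 11.2006

Derivation:
joint[0] = (0.0000, 0.0000)  (base)
link 0: phi[0] = 25 = 25 deg
  cos(25 deg) = 0.9063, sin(25 deg) = 0.4226
  joint[1] = (0.0000, 0.0000) + 8.6 * (0.9063, 0.4226) = (0.0000 + 7.7942, 0.0000 + 3.6345) = (7.7942, 3.6345)
link 1: phi[1] = 25 + 20 = 45 deg
  cos(45 deg) = 0.7071, sin(45 deg) = 0.7071
  joint[2] = (7.7942, 3.6345) + 10.7 * (0.7071, 0.7071) = (7.7942 + 7.5660, 3.6345 + 7.5660) = (15.3603, 11.2006)
link 2: phi[2] = 25 + 20 + 135 = 180 deg
  cos(180 deg) = -1.0000, sin(180 deg) = 0.0000
  joint[3] = (15.3603, 11.2006) + 1.5 * (-1.0000, 0.0000) = (15.3603 + -1.5000, 11.2006 + 0.0000) = (13.8603, 11.2006)
End effector: (13.8603, 11.2006)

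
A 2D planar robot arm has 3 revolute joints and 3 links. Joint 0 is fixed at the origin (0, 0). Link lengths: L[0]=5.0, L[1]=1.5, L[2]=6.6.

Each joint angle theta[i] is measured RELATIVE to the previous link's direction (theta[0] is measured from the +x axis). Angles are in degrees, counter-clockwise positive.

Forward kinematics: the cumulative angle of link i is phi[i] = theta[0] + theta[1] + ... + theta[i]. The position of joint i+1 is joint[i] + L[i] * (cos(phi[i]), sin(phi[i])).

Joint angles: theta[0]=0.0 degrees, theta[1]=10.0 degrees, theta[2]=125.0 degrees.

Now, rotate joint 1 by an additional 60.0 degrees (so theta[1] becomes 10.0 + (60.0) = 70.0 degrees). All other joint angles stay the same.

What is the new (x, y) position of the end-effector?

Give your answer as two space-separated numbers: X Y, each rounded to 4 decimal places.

joint[0] = (0.0000, 0.0000)  (base)
link 0: phi[0] = 0 = 0 deg
  cos(0 deg) = 1.0000, sin(0 deg) = 0.0000
  joint[1] = (0.0000, 0.0000) + 5 * (1.0000, 0.0000) = (0.0000 + 5.0000, 0.0000 + 0.0000) = (5.0000, 0.0000)
link 1: phi[1] = 0 + 70 = 70 deg
  cos(70 deg) = 0.3420, sin(70 deg) = 0.9397
  joint[2] = (5.0000, 0.0000) + 1.5 * (0.3420, 0.9397) = (5.0000 + 0.5130, 0.0000 + 1.4095) = (5.5130, 1.4095)
link 2: phi[2] = 0 + 70 + 125 = 195 deg
  cos(195 deg) = -0.9659, sin(195 deg) = -0.2588
  joint[3] = (5.5130, 1.4095) + 6.6 * (-0.9659, -0.2588) = (5.5130 + -6.3751, 1.4095 + -1.7082) = (-0.8621, -0.2987)
End effector: (-0.8621, -0.2987)

Answer: -0.8621 -0.2987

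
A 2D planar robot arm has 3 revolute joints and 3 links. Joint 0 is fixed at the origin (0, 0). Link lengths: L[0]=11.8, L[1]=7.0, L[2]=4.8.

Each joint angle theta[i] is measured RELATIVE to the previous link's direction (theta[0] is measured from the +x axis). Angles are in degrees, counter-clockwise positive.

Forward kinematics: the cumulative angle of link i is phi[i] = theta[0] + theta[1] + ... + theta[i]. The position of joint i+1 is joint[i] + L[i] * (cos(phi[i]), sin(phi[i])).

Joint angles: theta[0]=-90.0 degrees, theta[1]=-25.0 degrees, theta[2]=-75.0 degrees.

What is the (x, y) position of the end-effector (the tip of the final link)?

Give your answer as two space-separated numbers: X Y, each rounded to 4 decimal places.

Answer: -7.6854 -17.3106

Derivation:
joint[0] = (0.0000, 0.0000)  (base)
link 0: phi[0] = -90 = -90 deg
  cos(-90 deg) = 0.0000, sin(-90 deg) = -1.0000
  joint[1] = (0.0000, 0.0000) + 11.8 * (0.0000, -1.0000) = (0.0000 + 0.0000, 0.0000 + -11.8000) = (0.0000, -11.8000)
link 1: phi[1] = -90 + -25 = -115 deg
  cos(-115 deg) = -0.4226, sin(-115 deg) = -0.9063
  joint[2] = (0.0000, -11.8000) + 7 * (-0.4226, -0.9063) = (0.0000 + -2.9583, -11.8000 + -6.3442) = (-2.9583, -18.1442)
link 2: phi[2] = -90 + -25 + -75 = -190 deg
  cos(-190 deg) = -0.9848, sin(-190 deg) = 0.1736
  joint[3] = (-2.9583, -18.1442) + 4.8 * (-0.9848, 0.1736) = (-2.9583 + -4.7271, -18.1442 + 0.8335) = (-7.6854, -17.3106)
End effector: (-7.6854, -17.3106)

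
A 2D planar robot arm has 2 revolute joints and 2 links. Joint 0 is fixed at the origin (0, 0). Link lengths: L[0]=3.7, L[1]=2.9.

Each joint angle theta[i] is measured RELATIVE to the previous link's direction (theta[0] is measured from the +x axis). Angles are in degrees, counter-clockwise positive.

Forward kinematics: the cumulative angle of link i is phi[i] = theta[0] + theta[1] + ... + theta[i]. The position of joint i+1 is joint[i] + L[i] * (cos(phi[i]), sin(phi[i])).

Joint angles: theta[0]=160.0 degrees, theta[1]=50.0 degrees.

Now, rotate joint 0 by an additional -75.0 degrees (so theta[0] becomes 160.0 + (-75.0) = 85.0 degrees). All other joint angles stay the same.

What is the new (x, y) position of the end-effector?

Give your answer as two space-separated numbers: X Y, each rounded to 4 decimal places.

Answer: -1.7281 5.7365

Derivation:
joint[0] = (0.0000, 0.0000)  (base)
link 0: phi[0] = 85 = 85 deg
  cos(85 deg) = 0.0872, sin(85 deg) = 0.9962
  joint[1] = (0.0000, 0.0000) + 3.7 * (0.0872, 0.9962) = (0.0000 + 0.3225, 0.0000 + 3.6859) = (0.3225, 3.6859)
link 1: phi[1] = 85 + 50 = 135 deg
  cos(135 deg) = -0.7071, sin(135 deg) = 0.7071
  joint[2] = (0.3225, 3.6859) + 2.9 * (-0.7071, 0.7071) = (0.3225 + -2.0506, 3.6859 + 2.0506) = (-1.7281, 5.7365)
End effector: (-1.7281, 5.7365)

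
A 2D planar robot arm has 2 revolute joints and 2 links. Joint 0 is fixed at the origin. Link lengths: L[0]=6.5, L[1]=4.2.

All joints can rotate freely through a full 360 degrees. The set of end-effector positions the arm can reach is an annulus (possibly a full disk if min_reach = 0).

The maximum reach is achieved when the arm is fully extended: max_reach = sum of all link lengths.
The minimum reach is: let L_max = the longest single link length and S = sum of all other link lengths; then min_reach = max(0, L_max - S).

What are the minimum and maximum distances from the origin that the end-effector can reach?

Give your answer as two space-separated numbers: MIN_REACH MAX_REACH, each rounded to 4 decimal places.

Answer: 2.3000 10.7000

Derivation:
Link lengths: [6.5, 4.2]
max_reach = 6.5 + 4.2 = 10.7
L_max = max([6.5, 4.2]) = 6.5
S (sum of others) = 10.7 - 6.5 = 4.2
min_reach = max(0, 6.5 - 4.2) = max(0, 2.3) = 2.3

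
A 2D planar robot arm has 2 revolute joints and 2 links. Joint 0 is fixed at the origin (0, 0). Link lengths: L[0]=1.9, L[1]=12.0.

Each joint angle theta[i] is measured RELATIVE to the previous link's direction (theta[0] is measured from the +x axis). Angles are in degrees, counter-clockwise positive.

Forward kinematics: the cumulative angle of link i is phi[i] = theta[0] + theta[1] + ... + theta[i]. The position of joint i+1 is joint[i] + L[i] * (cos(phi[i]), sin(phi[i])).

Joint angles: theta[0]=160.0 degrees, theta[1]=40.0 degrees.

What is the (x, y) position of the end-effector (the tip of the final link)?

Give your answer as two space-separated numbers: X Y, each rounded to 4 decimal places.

Answer: -13.0617 -3.4544

Derivation:
joint[0] = (0.0000, 0.0000)  (base)
link 0: phi[0] = 160 = 160 deg
  cos(160 deg) = -0.9397, sin(160 deg) = 0.3420
  joint[1] = (0.0000, 0.0000) + 1.9 * (-0.9397, 0.3420) = (0.0000 + -1.7854, 0.0000 + 0.6498) = (-1.7854, 0.6498)
link 1: phi[1] = 160 + 40 = 200 deg
  cos(200 deg) = -0.9397, sin(200 deg) = -0.3420
  joint[2] = (-1.7854, 0.6498) + 12 * (-0.9397, -0.3420) = (-1.7854 + -11.2763, 0.6498 + -4.1042) = (-13.0617, -3.4544)
End effector: (-13.0617, -3.4544)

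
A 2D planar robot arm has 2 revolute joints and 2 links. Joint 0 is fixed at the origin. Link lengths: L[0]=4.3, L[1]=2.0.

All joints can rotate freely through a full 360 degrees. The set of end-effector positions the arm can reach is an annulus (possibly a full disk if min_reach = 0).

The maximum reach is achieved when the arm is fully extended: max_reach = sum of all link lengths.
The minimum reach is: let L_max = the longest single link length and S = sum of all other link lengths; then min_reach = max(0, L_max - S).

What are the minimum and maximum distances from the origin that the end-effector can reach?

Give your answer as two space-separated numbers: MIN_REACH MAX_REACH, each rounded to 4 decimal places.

Answer: 2.3000 6.3000

Derivation:
Link lengths: [4.3, 2.0]
max_reach = 4.3 + 2 = 6.3
L_max = max([4.3, 2.0]) = 4.3
S (sum of others) = 6.3 - 4.3 = 2
min_reach = max(0, 4.3 - 2) = max(0, 2.3) = 2.3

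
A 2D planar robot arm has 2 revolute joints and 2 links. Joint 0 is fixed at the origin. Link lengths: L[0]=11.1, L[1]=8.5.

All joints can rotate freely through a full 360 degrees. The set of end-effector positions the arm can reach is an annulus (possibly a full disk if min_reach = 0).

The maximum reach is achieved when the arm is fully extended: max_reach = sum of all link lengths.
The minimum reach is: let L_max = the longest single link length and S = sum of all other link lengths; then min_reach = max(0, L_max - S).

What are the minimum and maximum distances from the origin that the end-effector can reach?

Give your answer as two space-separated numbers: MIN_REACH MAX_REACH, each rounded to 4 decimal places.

Answer: 2.6000 19.6000

Derivation:
Link lengths: [11.1, 8.5]
max_reach = 11.1 + 8.5 = 19.6
L_max = max([11.1, 8.5]) = 11.1
S (sum of others) = 19.6 - 11.1 = 8.5
min_reach = max(0, 11.1 - 8.5) = max(0, 2.6) = 2.6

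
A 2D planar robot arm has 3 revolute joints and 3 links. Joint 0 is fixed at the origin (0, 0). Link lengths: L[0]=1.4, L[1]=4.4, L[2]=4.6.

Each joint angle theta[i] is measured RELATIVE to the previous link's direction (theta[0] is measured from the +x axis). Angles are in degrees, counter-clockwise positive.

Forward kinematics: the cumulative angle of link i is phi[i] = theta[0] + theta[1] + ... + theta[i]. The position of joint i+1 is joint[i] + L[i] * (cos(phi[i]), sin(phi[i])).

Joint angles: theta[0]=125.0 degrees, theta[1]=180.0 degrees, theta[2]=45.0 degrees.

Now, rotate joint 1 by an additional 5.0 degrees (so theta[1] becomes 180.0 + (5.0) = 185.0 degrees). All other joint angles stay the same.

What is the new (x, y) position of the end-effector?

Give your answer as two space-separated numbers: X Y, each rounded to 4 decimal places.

Answer: 6.6078 -2.6247

Derivation:
joint[0] = (0.0000, 0.0000)  (base)
link 0: phi[0] = 125 = 125 deg
  cos(125 deg) = -0.5736, sin(125 deg) = 0.8192
  joint[1] = (0.0000, 0.0000) + 1.4 * (-0.5736, 0.8192) = (0.0000 + -0.8030, 0.0000 + 1.1468) = (-0.8030, 1.1468)
link 1: phi[1] = 125 + 185 = 310 deg
  cos(310 deg) = 0.6428, sin(310 deg) = -0.7660
  joint[2] = (-0.8030, 1.1468) + 4.4 * (0.6428, -0.7660) = (-0.8030 + 2.8283, 1.1468 + -3.3706) = (2.0253, -2.2238)
link 2: phi[2] = 125 + 185 + 45 = 355 deg
  cos(355 deg) = 0.9962, sin(355 deg) = -0.0872
  joint[3] = (2.0253, -2.2238) + 4.6 * (0.9962, -0.0872) = (2.0253 + 4.5825, -2.2238 + -0.4009) = (6.6078, -2.6247)
End effector: (6.6078, -2.6247)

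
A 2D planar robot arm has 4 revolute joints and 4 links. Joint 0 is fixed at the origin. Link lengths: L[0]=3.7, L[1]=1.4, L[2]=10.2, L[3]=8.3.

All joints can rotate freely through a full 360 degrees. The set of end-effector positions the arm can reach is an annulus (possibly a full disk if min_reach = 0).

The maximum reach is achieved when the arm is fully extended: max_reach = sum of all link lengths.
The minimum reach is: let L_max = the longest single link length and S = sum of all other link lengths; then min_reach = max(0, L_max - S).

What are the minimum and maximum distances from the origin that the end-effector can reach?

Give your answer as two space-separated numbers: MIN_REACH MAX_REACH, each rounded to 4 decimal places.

Link lengths: [3.7, 1.4, 10.2, 8.3]
max_reach = 3.7 + 1.4 + 10.2 + 8.3 = 23.6
L_max = max([3.7, 1.4, 10.2, 8.3]) = 10.2
S (sum of others) = 23.6 - 10.2 = 13.4
min_reach = max(0, 10.2 - 13.4) = max(0, -3.2) = 0

Answer: 0.0000 23.6000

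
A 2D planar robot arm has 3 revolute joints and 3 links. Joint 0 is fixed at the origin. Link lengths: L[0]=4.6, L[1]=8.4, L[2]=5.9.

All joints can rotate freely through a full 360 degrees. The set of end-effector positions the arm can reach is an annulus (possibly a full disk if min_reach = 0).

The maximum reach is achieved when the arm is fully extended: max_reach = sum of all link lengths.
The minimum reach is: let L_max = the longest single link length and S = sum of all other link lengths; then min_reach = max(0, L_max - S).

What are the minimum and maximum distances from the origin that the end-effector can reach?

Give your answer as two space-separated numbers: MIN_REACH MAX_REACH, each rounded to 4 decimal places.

Link lengths: [4.6, 8.4, 5.9]
max_reach = 4.6 + 8.4 + 5.9 = 18.9
L_max = max([4.6, 8.4, 5.9]) = 8.4
S (sum of others) = 18.9 - 8.4 = 10.5
min_reach = max(0, 8.4 - 10.5) = max(0, -2.1) = 0

Answer: 0.0000 18.9000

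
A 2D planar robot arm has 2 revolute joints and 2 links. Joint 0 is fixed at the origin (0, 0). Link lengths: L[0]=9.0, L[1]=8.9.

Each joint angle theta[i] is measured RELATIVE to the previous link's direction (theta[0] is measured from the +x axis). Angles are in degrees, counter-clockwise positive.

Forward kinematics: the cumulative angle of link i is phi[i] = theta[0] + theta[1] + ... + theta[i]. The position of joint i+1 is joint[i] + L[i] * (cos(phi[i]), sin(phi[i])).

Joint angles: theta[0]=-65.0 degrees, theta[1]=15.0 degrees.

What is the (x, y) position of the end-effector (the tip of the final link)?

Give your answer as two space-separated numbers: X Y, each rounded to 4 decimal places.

joint[0] = (0.0000, 0.0000)  (base)
link 0: phi[0] = -65 = -65 deg
  cos(-65 deg) = 0.4226, sin(-65 deg) = -0.9063
  joint[1] = (0.0000, 0.0000) + 9 * (0.4226, -0.9063) = (0.0000 + 3.8036, 0.0000 + -8.1568) = (3.8036, -8.1568)
link 1: phi[1] = -65 + 15 = -50 deg
  cos(-50 deg) = 0.6428, sin(-50 deg) = -0.7660
  joint[2] = (3.8036, -8.1568) + 8.9 * (0.6428, -0.7660) = (3.8036 + 5.7208, -8.1568 + -6.8178) = (9.5244, -14.9746)
End effector: (9.5244, -14.9746)

Answer: 9.5244 -14.9746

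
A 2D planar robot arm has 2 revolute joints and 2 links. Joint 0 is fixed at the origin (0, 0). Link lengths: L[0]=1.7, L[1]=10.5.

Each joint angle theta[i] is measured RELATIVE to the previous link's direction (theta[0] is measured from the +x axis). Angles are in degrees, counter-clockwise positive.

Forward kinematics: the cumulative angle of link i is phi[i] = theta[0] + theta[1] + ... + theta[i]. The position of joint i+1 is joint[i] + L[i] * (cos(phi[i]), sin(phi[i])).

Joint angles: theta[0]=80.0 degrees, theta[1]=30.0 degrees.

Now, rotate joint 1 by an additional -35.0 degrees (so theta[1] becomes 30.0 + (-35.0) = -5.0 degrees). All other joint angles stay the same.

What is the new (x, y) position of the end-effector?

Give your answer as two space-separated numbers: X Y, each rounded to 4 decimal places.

joint[0] = (0.0000, 0.0000)  (base)
link 0: phi[0] = 80 = 80 deg
  cos(80 deg) = 0.1736, sin(80 deg) = 0.9848
  joint[1] = (0.0000, 0.0000) + 1.7 * (0.1736, 0.9848) = (0.0000 + 0.2952, 0.0000 + 1.6742) = (0.2952, 1.6742)
link 1: phi[1] = 80 + -5 = 75 deg
  cos(75 deg) = 0.2588, sin(75 deg) = 0.9659
  joint[2] = (0.2952, 1.6742) + 10.5 * (0.2588, 0.9659) = (0.2952 + 2.7176, 1.6742 + 10.1422) = (3.0128, 11.8164)
End effector: (3.0128, 11.8164)

Answer: 3.0128 11.8164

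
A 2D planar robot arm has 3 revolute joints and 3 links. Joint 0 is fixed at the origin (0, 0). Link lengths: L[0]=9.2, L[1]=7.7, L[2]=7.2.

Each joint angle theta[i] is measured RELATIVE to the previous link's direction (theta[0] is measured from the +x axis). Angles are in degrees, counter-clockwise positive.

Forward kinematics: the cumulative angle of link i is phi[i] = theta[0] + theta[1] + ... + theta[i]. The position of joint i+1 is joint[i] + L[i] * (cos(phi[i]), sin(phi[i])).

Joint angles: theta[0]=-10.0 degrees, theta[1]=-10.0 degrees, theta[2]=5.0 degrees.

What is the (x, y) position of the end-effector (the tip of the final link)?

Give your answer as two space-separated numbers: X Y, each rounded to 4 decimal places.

Answer: 23.2505 -6.0946

Derivation:
joint[0] = (0.0000, 0.0000)  (base)
link 0: phi[0] = -10 = -10 deg
  cos(-10 deg) = 0.9848, sin(-10 deg) = -0.1736
  joint[1] = (0.0000, 0.0000) + 9.2 * (0.9848, -0.1736) = (0.0000 + 9.0602, 0.0000 + -1.5976) = (9.0602, -1.5976)
link 1: phi[1] = -10 + -10 = -20 deg
  cos(-20 deg) = 0.9397, sin(-20 deg) = -0.3420
  joint[2] = (9.0602, -1.5976) + 7.7 * (0.9397, -0.3420) = (9.0602 + 7.2356, -1.5976 + -2.6336) = (16.2959, -4.2311)
link 2: phi[2] = -10 + -10 + 5 = -15 deg
  cos(-15 deg) = 0.9659, sin(-15 deg) = -0.2588
  joint[3] = (16.2959, -4.2311) + 7.2 * (0.9659, -0.2588) = (16.2959 + 6.9547, -4.2311 + -1.8635) = (23.2505, -6.0946)
End effector: (23.2505, -6.0946)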